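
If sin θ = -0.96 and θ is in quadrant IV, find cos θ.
cos θ = 0.28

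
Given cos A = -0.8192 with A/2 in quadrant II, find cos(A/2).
cos(A/2) = ±√((1 + cos A)/2); negative since A/2 ∈ QII, so cos(A/2) = -0.3007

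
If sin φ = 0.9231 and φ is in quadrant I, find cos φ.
cos φ = 0.3846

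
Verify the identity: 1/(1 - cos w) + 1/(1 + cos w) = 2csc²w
LHS = [(1 + cos w) + (1 - cos w)] / [(1 - cos w)(1 + cos w)] = 2/(1 - cos²w) = 2/sin²w = 2csc²w = RHS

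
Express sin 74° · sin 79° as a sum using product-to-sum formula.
sin 74° sin 79° = (1/2)[cos(74°-79°) - cos(74°+79°)]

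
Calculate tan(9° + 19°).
tan(9° + 19°) = (tan 9° + tan 19°)/(1 - tan 9° tan 19°) = 0.5317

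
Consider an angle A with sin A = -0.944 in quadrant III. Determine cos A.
cos A = ±√(1 - sin²A) = -0.3299 (negative in QIII)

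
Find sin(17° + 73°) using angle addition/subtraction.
sin(17° + 73°) = sin 17° cos 73° + cos 17° sin 73° = 1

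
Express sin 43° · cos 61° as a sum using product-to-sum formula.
sin 43° cos 61° = (1/2)[sin(43°+61°) + sin(43°-61°)]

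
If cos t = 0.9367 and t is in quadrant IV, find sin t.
sin t = -0.3501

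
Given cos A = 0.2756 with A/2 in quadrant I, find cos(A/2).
cos(A/2) = ±√((1 + cos A)/2); positive since A/2 ∈ QI, so cos(A/2) = 0.7986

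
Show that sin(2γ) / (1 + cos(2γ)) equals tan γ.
LHS = 2 sin γ cos γ / (2cos²γ) = sin γ/cos γ = tan γ = RHS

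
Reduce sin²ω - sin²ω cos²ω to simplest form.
sin²ω - sin²ω cos²ω = sin⁴ω (using Factoring)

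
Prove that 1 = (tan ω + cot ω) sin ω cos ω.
RHS = (sin ω/cos ω + cos ω/sin ω) sin ω cos ω = ((sin²ω + cos²ω)/(sin ω cos ω)) · sin ω cos ω = sin²ω + cos²ω = 1 = LHS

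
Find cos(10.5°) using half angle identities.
cos(10.5°) = √((1 + cos 21°)/2) = 0.9833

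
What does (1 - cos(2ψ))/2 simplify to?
(1 - cos(2ψ))/2 = sin²ψ (using Power reduction)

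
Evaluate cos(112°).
cos(112°) = -0.3746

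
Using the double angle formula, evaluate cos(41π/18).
cos(41π/18) = cos²41π/36 - sin²41π/36 = 0.6428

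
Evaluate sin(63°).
sin(63°) = 0.891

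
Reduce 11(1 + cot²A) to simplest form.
11(1 + cot²A) = 11(csc²A) (using Pythagorean identity)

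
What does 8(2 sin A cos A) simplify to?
8(2 sin A cos A) = 8(sin(2A)) (using Double angle)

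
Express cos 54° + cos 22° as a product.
cos 54° + cos 22° = 2 cos(38°) cos(16°)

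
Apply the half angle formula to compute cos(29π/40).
cos(29π/40) = -√((1 + cos 29π/20)/2) = -0.6494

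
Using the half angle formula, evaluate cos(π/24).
cos(π/24) = √((1 + cos π/12)/2) = 0.9914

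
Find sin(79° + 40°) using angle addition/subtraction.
sin(79° + 40°) = sin 79° cos 40° + cos 79° sin 40° = 0.8746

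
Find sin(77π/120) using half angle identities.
sin(77π/120) = √((1 - cos 77π/60)/2) = 0.9026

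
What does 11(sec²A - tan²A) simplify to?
11(sec²A - tan²A) = 11 (using Pythagorean identity)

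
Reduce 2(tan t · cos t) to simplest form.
2(tan t · cos t) = 2(sin t) (using Quotient identity)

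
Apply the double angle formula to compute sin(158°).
sin(158°) = 2 sin 79° cos 79° = 0.3746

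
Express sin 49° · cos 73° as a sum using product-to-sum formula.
sin 49° cos 73° = (1/2)[sin(49°+73°) + sin(49°-73°)]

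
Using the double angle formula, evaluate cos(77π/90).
cos(77π/90) = cos²77π/180 - sin²77π/180 = -0.8988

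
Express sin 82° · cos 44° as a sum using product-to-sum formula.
sin 82° cos 44° = (1/2)[sin(82°+44°) + sin(82°-44°)]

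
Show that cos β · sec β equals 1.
LHS = cos β · (1/cos β) = 1 = RHS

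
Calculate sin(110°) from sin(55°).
sin(110°) = 2 sin 55° cos 55° = 0.9397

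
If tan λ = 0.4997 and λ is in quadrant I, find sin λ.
sin λ = 0.447 (using tan²λ + 1 = sec²λ)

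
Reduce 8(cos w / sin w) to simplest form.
8(cos w / sin w) = 8(cot w) (using Quotient identity)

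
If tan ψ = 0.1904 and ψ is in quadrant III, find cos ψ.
cos ψ = -0.9824 (using tan²ψ + 1 = sec²ψ)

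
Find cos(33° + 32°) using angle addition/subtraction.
cos(33° + 32°) = cos 33° cos 32° - sin 33° sin 32° = 0.4226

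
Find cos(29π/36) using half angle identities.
cos(29π/36) = -√((1 + cos 29π/18)/2) = -0.8192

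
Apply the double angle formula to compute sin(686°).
sin(686°) = 2 sin 343° cos 343° = -0.5592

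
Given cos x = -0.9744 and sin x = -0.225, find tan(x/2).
tan(x/2) = sin x / (1 + cos x) = -8.789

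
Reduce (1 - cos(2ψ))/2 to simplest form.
(1 - cos(2ψ))/2 = sin²ψ (using Power reduction)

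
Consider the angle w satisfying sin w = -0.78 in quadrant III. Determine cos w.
cos w = ±√(1 - sin²w) = -0.6258 (negative in QIII)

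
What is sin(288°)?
sin(288°) = -0.9511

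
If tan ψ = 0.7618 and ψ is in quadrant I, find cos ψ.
cos ψ = 0.7955 (using tan²ψ + 1 = sec²ψ)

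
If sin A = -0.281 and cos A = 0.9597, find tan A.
tan A = sin A / cos A = -0.2928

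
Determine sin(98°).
sin(98°) = 0.9903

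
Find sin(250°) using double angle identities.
sin(250°) = 2 sin 125° cos 125° = -0.9397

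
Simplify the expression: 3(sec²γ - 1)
3(sec²γ - 1) = 3(tan²γ) (using Pythagorean identity)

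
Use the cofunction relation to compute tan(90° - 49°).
tan(90° - 49°) = cot(49°) = 0.8693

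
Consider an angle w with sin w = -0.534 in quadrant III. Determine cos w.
cos w = ±√(1 - sin²w) = -0.8455 (negative in QIII)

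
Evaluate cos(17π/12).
cos(17π/12) = -(√6-√2)/4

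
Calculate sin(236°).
sin(236°) = -0.829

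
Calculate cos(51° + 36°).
cos(51° + 36°) = cos 51° cos 36° - sin 51° sin 36° = 0.05234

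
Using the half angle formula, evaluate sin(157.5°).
sin(157.5°) = √((1 - cos 315°)/2) = √(2-√2)/2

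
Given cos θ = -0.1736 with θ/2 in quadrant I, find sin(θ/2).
sin(θ/2) = ±√((1 - cos θ)/2); positive since θ/2 ∈ QI, so sin(θ/2) = 0.766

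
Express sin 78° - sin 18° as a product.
sin 78° - sin 18° = 2 cos(48°) sin(30°)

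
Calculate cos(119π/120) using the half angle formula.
cos(119π/120) = -√((1 + cos 119π/60)/2) = -0.9997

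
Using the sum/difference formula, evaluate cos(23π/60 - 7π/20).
cos(23π/60 - 7π/20) = cos 23π/60 cos 7π/20 + sin 23π/60 sin 7π/20 = 0.9945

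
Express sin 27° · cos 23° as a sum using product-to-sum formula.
sin 27° cos 23° = (1/2)[sin(27°+23°) + sin(27°-23°)]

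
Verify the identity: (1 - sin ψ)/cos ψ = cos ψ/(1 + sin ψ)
LHS = (1 - sin ψ)(1 + sin ψ) / (cos ψ(1 + sin ψ)) = (1 - sin²ψ) / (cos ψ(1 + sin ψ)) = cos²ψ / (cos ψ(1 + sin ψ)) = cos ψ/(1 + sin ψ) = RHS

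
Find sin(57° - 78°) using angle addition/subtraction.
sin(57° - 78°) = sin 57° cos 78° - cos 57° sin 78° = -0.3584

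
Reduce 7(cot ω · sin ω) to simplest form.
7(cot ω · sin ω) = 7(cos ω) (using Quotient identity)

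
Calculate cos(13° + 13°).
cos(13° + 13°) = cos 13° cos 13° - sin 13° sin 13° = 0.8988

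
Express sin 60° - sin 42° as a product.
sin 60° - sin 42° = 2 cos(51°) sin(9°)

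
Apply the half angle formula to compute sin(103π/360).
sin(103π/360) = √((1 - cos 103π/180)/2) = 0.7826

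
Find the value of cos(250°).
cos(250°) = -0.342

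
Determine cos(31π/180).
cos(31π/180) = 0.8572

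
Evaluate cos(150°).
cos(150°) = -√3/2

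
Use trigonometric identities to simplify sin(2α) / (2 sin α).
sin(2α) / (2 sin α) = cos α (using Double angle)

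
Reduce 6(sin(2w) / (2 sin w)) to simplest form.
6(sin(2w) / (2 sin w)) = 6(cos w) (using Double angle)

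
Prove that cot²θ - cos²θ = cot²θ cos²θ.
LHS = cos²θ/sin²θ - cos²θ = cos²θ(1/sin²θ - 1) = cos²θ · (1 - sin²θ)/sin²θ = cos²θ · cos²θ/sin²θ = cos²θ · cot²θ = RHS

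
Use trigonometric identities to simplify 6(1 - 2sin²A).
6(1 - 2sin²A) = 6(cos(2A)) (using Double angle)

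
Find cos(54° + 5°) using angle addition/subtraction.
cos(54° + 5°) = cos 54° cos 5° - sin 54° sin 5° = 0.515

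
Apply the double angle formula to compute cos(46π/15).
cos(46π/15) = cos²23π/15 - sin²23π/15 = -0.9781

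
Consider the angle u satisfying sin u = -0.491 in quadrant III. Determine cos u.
cos u = ±√(1 - sin²u) = -0.8712 (negative in QIII)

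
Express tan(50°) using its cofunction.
tan(50°) = cot(90° - 50°) = cot(40°)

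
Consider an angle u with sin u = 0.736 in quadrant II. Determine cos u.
cos u = ±√(1 - sin²u) = -0.677 (negative in QII)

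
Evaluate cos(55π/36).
cos(55π/36) = 0.08716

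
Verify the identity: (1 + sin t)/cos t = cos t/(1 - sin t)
LHS = (1 + sin t)(1 - sin t) / (cos t(1 - sin t)) = (1 - sin²t) / (cos t(1 - sin t)) = cos²t / (cos t(1 - sin t)) = cos t/(1 - sin t) = RHS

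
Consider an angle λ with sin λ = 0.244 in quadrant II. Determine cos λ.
cos λ = ±√(1 - sin²λ) = -0.9698 (negative in QII)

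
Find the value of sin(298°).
sin(298°) = -0.8829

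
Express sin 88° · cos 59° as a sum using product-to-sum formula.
sin 88° cos 59° = (1/2)[sin(88°+59°) + sin(88°-59°)]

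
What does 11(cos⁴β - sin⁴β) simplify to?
11(cos⁴β - sin⁴β) = 11(cos(2β)) (using Factoring + double angle)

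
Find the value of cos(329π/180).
cos(329π/180) = 0.8572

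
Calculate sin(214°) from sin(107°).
sin(214°) = 2 sin 107° cos 107° = -0.5592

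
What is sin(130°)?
sin(130°) = 0.766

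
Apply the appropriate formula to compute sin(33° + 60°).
sin(33° + 60°) = sin 33° cos 60° + cos 33° sin 60° = 0.9986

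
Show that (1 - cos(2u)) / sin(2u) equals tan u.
LHS = 2sin²u / (2 sin u cos u) = sin u/cos u = tan u = RHS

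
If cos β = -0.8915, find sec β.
sec β = 1/cos β = -1.122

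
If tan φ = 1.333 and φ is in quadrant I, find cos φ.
cos φ = 0.6001 (using tan²φ + 1 = sec²φ)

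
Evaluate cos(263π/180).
cos(263π/180) = -0.1219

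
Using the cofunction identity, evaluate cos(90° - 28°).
cos(90° - 28°) = sin(28°) = 0.4695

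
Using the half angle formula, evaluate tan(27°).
tan(27°) = sin 54° / (1 + cos 54°) = 0.5095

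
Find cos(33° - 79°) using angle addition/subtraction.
cos(33° - 79°) = cos 33° cos 79° + sin 33° sin 79° = 0.6947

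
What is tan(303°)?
tan(303°) = -1.54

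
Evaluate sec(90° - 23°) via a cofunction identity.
sec(90° - 23°) = csc(23°) = 2.559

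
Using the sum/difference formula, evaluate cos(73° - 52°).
cos(73° - 52°) = cos 73° cos 52° + sin 73° sin 52° = 0.9336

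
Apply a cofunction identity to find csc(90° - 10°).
csc(90° - 10°) = sec(10°) = 1.015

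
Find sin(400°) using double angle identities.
sin(400°) = 2 sin 200° cos 200° = 0.6428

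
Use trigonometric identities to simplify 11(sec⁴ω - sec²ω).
11(sec⁴ω - sec²ω) = 11(tan⁴ω + tan²ω) (using Pythagorean)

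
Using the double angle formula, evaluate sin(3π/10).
sin(3π/10) = 2 sin 3π/20 cos 3π/20 = 0.809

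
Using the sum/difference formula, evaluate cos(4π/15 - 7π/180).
cos(4π/15 - 7π/180) = cos 4π/15 cos 7π/180 + sin 4π/15 sin 7π/180 = 0.7547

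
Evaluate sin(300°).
sin(300°) = -√3/2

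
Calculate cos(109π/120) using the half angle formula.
cos(109π/120) = -√((1 + cos 109π/60)/2) = -0.9588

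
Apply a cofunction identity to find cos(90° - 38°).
cos(90° - 38°) = sin(38°) = 0.6157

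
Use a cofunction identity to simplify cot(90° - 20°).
cot(90° - 20°) = tan(20°)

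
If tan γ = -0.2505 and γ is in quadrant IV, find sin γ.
sin γ = -0.243 (using tan²γ + 1 = sec²γ)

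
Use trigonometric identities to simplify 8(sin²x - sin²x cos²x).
8(sin²x - sin²x cos²x) = 8(sin⁴x) (using Factoring)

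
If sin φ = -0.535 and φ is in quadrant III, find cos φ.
cos φ = -0.8449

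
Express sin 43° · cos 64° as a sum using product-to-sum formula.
sin 43° cos 64° = (1/2)[sin(43°+64°) + sin(43°-64°)]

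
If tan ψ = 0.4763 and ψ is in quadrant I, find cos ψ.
cos ψ = 0.9028 (using tan²ψ + 1 = sec²ψ)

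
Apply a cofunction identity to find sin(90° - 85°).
sin(90° - 85°) = cos(85°) = 0.08716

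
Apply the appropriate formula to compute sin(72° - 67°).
sin(72° - 67°) = sin 72° cos 67° - cos 72° sin 67° = 0.08716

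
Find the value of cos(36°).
cos(36°) = 0.809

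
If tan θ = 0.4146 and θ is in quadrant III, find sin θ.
sin θ = -0.383 (using tan²θ + 1 = sec²θ)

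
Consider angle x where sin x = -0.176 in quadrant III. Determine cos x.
cos x = ±√(1 - sin²x) = -0.9844 (negative in QIII)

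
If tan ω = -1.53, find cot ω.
cot ω = 1/tan ω = -0.6536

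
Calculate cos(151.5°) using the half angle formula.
cos(151.5°) = -√((1 + cos 303°)/2) = -0.8788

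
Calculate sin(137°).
sin(137°) = 0.682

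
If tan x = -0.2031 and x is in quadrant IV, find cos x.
cos x = 0.98 (using tan²x + 1 = sec²x)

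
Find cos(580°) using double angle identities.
cos(580°) = 1 - 2sin²290° = -0.766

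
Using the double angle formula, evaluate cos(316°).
cos(316°) = cos²158° - sin²158° = 0.7193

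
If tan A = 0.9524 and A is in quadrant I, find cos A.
cos A = 0.7241 (using tan²A + 1 = sec²A)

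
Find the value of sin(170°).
sin(170°) = 0.1736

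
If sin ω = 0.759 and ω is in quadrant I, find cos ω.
cos ω = 0.6511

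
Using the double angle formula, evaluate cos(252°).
cos(252°) = cos²126° - sin²126° = -0.309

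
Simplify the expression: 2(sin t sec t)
2(sin t sec t) = 2(tan t) (using Reciprocal + quotient)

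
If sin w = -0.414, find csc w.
csc w = 1/sin w = -2.415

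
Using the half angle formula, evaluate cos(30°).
cos(30°) = √((1 + cos 60°)/2) = √3/2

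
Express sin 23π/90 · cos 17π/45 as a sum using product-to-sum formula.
sin 23π/90 cos 17π/45 = (1/2)[sin(23π/90+17π/45) + sin(23π/90-17π/45)]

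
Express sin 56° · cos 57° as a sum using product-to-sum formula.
sin 56° cos 57° = (1/2)[sin(56°+57°) + sin(56°-57°)]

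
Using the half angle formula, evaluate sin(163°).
sin(163°) = √((1 - cos 326°)/2) = 0.2924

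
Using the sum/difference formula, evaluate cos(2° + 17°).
cos(2° + 17°) = cos 2° cos 17° - sin 2° sin 17° = 0.9455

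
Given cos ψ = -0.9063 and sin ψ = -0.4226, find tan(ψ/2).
tan(ψ/2) = sin ψ / (1 + cos ψ) = -4.51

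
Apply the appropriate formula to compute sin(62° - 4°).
sin(62° - 4°) = sin 62° cos 4° - cos 62° sin 4° = 0.848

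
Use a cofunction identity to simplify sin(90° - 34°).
sin(90° - 34°) = cos(34°)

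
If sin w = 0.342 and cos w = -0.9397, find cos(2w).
cos(2w) = cos²w - sin²w = 0.7661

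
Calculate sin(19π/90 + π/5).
sin(19π/90 + π/5) = sin 19π/90 cos π/5 + cos 19π/90 sin π/5 = 0.9613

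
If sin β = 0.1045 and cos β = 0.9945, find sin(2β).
sin(2β) = 2 sin β cos β = 0.2079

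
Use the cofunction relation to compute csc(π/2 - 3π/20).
csc(π/2 - 3π/20) = sec(3π/20) = 1.122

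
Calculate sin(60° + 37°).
sin(60° + 37°) = sin 60° cos 37° + cos 60° sin 37° = 0.9925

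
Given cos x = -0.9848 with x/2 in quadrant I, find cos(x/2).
cos(x/2) = ±√((1 + cos x)/2); positive since x/2 ∈ QI, so cos(x/2) = 0.08718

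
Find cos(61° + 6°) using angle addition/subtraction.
cos(61° + 6°) = cos 61° cos 6° - sin 61° sin 6° = 0.3907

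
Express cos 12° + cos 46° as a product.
cos 12° + cos 46° = 2 cos(29°) cos(-17°)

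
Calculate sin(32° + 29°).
sin(32° + 29°) = sin 32° cos 29° + cos 32° sin 29° = 0.8746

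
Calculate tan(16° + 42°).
tan(16° + 42°) = (tan 16° + tan 42°)/(1 - tan 16° tan 42°) = 1.6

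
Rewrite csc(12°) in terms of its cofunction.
csc(12°) = sec(90° - 12°) = sec(78°)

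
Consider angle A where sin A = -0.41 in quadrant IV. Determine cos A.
cos A = √(1 - sin²A) = 0.9121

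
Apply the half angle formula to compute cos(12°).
cos(12°) = √((1 + cos 24°)/2) = 0.9781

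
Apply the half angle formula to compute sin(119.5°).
sin(119.5°) = √((1 - cos 239°)/2) = 0.8704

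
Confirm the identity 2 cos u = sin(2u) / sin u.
RHS = 2 sin u cos u / sin u = 2 cos u = LHS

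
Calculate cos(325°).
cos(325°) = 0.8192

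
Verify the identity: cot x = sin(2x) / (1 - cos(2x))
RHS = 2 sin x cos x / (2sin²x) = cos x/sin x = cot x = LHS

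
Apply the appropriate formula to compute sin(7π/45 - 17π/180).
sin(7π/45 - 17π/180) = sin 7π/45 cos 17π/180 - cos 7π/45 sin 17π/180 = 0.1908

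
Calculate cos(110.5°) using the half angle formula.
cos(110.5°) = -√((1 + cos 221°)/2) = -0.3502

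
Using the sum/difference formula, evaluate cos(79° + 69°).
cos(79° + 69°) = cos 79° cos 69° - sin 79° sin 69° = -0.848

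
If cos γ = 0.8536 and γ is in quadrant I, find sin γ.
sin γ = 0.5209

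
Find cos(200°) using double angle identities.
cos(200°) = cos²100° - sin²100° = -0.9397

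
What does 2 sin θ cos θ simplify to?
2 sin θ cos θ = sin(2θ) (using Double angle)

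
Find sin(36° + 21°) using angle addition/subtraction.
sin(36° + 21°) = sin 36° cos 21° + cos 36° sin 21° = 0.8387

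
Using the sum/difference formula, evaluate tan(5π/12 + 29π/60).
tan(5π/12 + 29π/60) = (tan 5π/12 + tan 29π/60)/(1 - tan 5π/12 tan 29π/60) = -0.3249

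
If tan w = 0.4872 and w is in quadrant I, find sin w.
sin w = 0.438 (using tan²w + 1 = sec²w)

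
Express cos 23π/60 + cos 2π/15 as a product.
cos 23π/60 + cos 2π/15 = 2 cos(31π/120) cos(π/8)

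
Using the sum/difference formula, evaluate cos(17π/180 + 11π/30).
cos(17π/180 + 11π/30) = cos 17π/180 cos 11π/30 - sin 17π/180 sin 11π/30 = 0.1219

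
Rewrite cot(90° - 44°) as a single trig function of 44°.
cot(90° - 44°) = tan(44°)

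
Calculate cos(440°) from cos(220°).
cos(440°) = cos²220° - sin²220° = 0.1736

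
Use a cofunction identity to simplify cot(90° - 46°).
cot(90° - 46°) = tan(46°)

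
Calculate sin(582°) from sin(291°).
sin(582°) = 2 sin 291° cos 291° = -0.6691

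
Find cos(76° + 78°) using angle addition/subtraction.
cos(76° + 78°) = cos 76° cos 78° - sin 76° sin 78° = -0.8988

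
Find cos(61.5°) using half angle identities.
cos(61.5°) = √((1 + cos 123°)/2) = 0.4772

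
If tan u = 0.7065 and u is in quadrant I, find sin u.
sin u = 0.577 (using tan²u + 1 = sec²u)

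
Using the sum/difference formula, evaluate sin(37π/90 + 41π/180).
sin(37π/90 + 41π/180) = sin 37π/90 cos 41π/180 + cos 37π/90 sin 41π/180 = 0.9063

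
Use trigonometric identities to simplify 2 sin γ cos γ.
2 sin γ cos γ = sin(2γ) (using Double angle)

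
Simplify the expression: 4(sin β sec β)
4(sin β sec β) = 4(tan β) (using Reciprocal + quotient)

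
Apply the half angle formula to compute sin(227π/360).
sin(227π/360) = √((1 - cos 227π/180)/2) = 0.9171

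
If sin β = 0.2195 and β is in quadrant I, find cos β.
cos β = 0.9756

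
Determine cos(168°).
cos(168°) = -0.9781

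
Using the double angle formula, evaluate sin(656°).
sin(656°) = 2 sin 328° cos 328° = -0.8988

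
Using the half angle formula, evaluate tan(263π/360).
tan(263π/360) = sin 263π/180 / (1 + cos 263π/180) = -1.13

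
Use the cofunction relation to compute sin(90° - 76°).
sin(90° - 76°) = cos(76°) = 0.2419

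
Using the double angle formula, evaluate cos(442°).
cos(442°) = cos²221° - sin²221° = 0.1392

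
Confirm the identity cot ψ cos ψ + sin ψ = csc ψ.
LHS = cos²ψ/sin ψ + sin ψ = (cos²ψ + sin²ψ)/sin ψ = 1/sin ψ = csc ψ = RHS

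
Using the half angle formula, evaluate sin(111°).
sin(111°) = √((1 - cos 222°)/2) = 0.9336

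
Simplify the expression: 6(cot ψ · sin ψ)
6(cot ψ · sin ψ) = 6(cos ψ) (using Quotient identity)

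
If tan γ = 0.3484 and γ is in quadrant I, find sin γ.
sin γ = 0.329 (using tan²γ + 1 = sec²γ)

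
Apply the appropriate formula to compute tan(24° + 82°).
tan(24° + 82°) = (tan 24° + tan 82°)/(1 - tan 24° tan 82°) = -3.487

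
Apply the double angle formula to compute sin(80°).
sin(80°) = 2 sin 40° cos 40° = 0.9848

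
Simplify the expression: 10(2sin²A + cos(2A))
10(2sin²A + cos(2A)) = 10 (using Double angle)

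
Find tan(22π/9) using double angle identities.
tan(22π/9) = 2 tan 11π/9 / (1 - tan²11π/9) = 5.671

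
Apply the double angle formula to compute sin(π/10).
sin(π/10) = 2 sin π/20 cos π/20 = 0.309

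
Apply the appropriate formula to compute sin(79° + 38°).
sin(79° + 38°) = sin 79° cos 38° + cos 79° sin 38° = 0.891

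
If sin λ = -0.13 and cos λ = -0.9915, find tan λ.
tan λ = sin λ / cos λ = 0.1311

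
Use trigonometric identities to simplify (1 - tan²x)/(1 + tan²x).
(1 - tan²x)/(1 + tan²x) = cos(2x) (using Double angle)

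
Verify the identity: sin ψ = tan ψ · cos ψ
RHS = (sin ψ/cos ψ) · cos ψ = sin ψ = LHS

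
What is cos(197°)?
cos(197°) = -0.9563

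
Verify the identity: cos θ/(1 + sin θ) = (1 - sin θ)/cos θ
RHS = (1 - sin θ)(1 + sin θ) / (cos θ(1 + sin θ)) = (1 - sin²θ) / (cos θ(1 + sin θ)) = cos²θ / (cos θ(1 + sin θ)) = cos θ/(1 + sin θ) = LHS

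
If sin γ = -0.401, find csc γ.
csc γ = 1/sin γ = -2.494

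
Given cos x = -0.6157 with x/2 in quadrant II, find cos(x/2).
cos(x/2) = ±√((1 + cos x)/2); negative since x/2 ∈ QII, so cos(x/2) = -0.4383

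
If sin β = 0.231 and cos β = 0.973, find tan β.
tan β = sin β / cos β = 0.2374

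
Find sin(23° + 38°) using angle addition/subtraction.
sin(23° + 38°) = sin 23° cos 38° + cos 23° sin 38° = 0.8746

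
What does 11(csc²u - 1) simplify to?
11(csc²u - 1) = 11(cot²u) (using Pythagorean identity)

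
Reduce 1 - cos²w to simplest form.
1 - cos²w = sin²w (using Pythagorean identity)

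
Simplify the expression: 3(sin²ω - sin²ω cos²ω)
3(sin²ω - sin²ω cos²ω) = 3(sin⁴ω) (using Factoring)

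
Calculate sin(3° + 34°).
sin(3° + 34°) = sin 3° cos 34° + cos 3° sin 34° = 0.6018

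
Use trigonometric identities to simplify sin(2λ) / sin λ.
sin(2λ) / sin λ = 2 cos λ (using Double angle)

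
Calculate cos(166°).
cos(166°) = -0.9703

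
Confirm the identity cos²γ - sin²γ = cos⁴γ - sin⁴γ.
RHS = (cos²γ - sin²γ)(cos²γ + sin²γ) = (cos²γ - sin²γ) · 1 = cos²γ - sin²γ = LHS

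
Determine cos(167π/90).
cos(167π/90) = 0.8988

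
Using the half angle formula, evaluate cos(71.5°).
cos(71.5°) = √((1 + cos 143°)/2) = 0.3173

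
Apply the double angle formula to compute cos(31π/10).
cos(31π/10) = cos²31π/20 - sin²31π/20 = -0.9511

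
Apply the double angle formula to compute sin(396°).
sin(396°) = 2 sin 198° cos 198° = 0.5878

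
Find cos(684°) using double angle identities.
cos(684°) = cos²342° - sin²342° = 0.809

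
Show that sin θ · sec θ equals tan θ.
LHS = sin θ · (1/cos θ) = sin θ/cos θ = tan θ = RHS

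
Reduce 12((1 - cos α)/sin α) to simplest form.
12((1 - cos α)/sin α) = 12(tan(α/2)) (using Half angle)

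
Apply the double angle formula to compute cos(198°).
cos(198°) = cos²99° - sin²99° = -0.9511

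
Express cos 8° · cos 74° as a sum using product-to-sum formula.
cos 8° cos 74° = (1/2)[cos(8°-74°) + cos(8°+74°)]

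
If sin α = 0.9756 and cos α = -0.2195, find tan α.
tan α = sin α / cos α = -4.445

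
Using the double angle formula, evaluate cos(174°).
cos(174°) = cos²87° - sin²87° = -0.9945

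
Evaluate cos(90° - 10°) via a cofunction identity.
cos(90° - 10°) = sin(10°) = 0.1736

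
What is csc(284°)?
csc(284°) = -1.031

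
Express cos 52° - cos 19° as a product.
cos 52° - cos 19° = -2 sin(35.5°) sin(16.5°)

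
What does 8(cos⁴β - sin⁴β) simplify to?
8(cos⁴β - sin⁴β) = 8(cos(2β)) (using Factoring + double angle)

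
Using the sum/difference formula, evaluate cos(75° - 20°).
cos(75° - 20°) = cos 75° cos 20° + sin 75° sin 20° = 0.5736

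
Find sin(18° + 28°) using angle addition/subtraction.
sin(18° + 28°) = sin 18° cos 28° + cos 18° sin 28° = 0.7193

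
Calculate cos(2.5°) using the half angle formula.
cos(2.5°) = √((1 + cos 5°)/2) = 0.999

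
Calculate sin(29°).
sin(29°) = 0.4848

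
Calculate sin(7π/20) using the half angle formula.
sin(7π/20) = √((1 - cos 7π/10)/2) = 0.891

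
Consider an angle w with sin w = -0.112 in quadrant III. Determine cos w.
cos w = ±√(1 - sin²w) = -0.9937 (negative in QIII)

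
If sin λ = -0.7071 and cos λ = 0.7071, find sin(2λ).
sin(2λ) = 2 sin λ cos λ = -1.0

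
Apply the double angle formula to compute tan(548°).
tan(548°) = 2 tan 274° / (1 - tan²274°) = 0.1405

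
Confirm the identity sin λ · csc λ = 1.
LHS = sin λ · (1/sin λ) = 1 = RHS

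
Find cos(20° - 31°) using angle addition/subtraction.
cos(20° - 31°) = cos 20° cos 31° + sin 20° sin 31° = 0.9816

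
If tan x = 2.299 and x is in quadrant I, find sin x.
sin x = 0.917 (using tan²x + 1 = sec²x)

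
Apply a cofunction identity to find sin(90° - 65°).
sin(90° - 65°) = cos(65°) = 0.4226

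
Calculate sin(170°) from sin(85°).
sin(170°) = 2 sin 85° cos 85° = 0.1736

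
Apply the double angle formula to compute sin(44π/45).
sin(44π/45) = 2 sin 22π/45 cos 22π/45 = 0.06976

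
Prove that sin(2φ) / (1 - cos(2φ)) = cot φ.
LHS = 2 sin φ cos φ / (2sin²φ) = cos φ/sin φ = cot φ = RHS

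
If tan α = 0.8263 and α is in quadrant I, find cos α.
cos α = 0.7709 (using tan²α + 1 = sec²α)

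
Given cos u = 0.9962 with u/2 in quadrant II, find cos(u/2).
cos(u/2) = ±√((1 + cos u)/2); negative since u/2 ∈ QII, so cos(u/2) = -0.999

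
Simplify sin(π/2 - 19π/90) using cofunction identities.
sin(π/2 - 19π/90) = cos(19π/90)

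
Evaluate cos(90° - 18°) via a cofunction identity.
cos(90° - 18°) = sin(18°) = 0.309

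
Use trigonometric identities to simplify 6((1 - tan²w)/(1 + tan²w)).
6((1 - tan²w)/(1 + tan²w)) = 6(cos(2w)) (using Double angle)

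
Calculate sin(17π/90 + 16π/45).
sin(17π/90 + 16π/45) = sin 17π/90 cos 16π/45 + cos 17π/90 sin 16π/45 = 0.9903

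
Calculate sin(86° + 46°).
sin(86° + 46°) = sin 86° cos 46° + cos 86° sin 46° = 0.7431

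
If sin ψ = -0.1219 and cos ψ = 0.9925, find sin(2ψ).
sin(2ψ) = 2 sin ψ cos ψ = -0.242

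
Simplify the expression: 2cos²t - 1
2cos²t - 1 = cos(2t) (using Double angle)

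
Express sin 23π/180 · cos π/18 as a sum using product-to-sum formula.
sin 23π/180 cos π/18 = (1/2)[sin(23π/180+π/18) + sin(23π/180-π/18)]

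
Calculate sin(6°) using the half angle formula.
sin(6°) = √((1 - cos 12°)/2) = 0.1045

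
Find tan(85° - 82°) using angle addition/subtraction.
tan(85° - 82°) = (tan 85° - tan 82°)/(1 + tan 85° tan 82°) = 0.05241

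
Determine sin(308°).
sin(308°) = -0.788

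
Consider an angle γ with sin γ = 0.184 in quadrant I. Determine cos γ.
cos γ = √(1 - sin²γ) = 0.9829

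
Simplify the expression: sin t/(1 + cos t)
sin t/(1 + cos t) = tan(t/2) (using Half angle)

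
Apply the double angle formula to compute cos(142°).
cos(142°) = cos²71° - sin²71° = -0.788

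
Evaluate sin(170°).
sin(170°) = 0.1736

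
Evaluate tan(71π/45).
tan(71π/45) = -4.011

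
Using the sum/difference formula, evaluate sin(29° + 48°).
sin(29° + 48°) = sin 29° cos 48° + cos 29° sin 48° = 0.9744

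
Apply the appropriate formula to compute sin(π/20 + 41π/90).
sin(π/20 + 41π/90) = sin π/20 cos 41π/90 + cos π/20 sin 41π/90 = 0.9998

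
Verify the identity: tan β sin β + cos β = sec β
LHS = sin²β/cos β + cos β = (sin²β + cos²β)/cos β = 1/cos β = sec β = RHS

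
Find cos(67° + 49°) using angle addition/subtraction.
cos(67° + 49°) = cos 67° cos 49° - sin 67° sin 49° = -0.4384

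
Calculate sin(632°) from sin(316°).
sin(632°) = 2 sin 316° cos 316° = -0.9994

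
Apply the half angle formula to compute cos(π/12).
cos(π/12) = √((1 + cos π/6)/2) = (√6+√2)/4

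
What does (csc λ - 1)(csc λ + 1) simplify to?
(csc λ - 1)(csc λ + 1) = cot²λ (using Diff. of squares)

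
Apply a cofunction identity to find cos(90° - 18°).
cos(90° - 18°) = sin(18°) = 0.309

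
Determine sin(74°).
sin(74°) = 0.9613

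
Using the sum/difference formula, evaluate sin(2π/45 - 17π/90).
sin(2π/45 - 17π/90) = sin 2π/45 cos 17π/90 - cos 2π/45 sin 17π/90 = -0.4384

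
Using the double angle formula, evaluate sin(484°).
sin(484°) = 2 sin 242° cos 242° = 0.829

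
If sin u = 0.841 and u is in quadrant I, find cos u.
cos u = 0.541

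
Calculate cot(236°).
cot(236°) = 0.6745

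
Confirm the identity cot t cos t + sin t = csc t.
LHS = cos²t/sin t + sin t = (cos²t + sin²t)/sin t = 1/sin t = csc t = RHS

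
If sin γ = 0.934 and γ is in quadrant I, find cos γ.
cos γ = 0.3573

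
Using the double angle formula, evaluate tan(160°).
tan(160°) = 2 tan 80° / (1 - tan²80°) = -0.364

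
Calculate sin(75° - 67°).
sin(75° - 67°) = sin 75° cos 67° - cos 75° sin 67° = 0.1392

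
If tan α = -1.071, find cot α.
cot α = 1/tan α = -0.9337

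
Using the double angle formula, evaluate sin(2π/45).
sin(2π/45) = 2 sin π/45 cos π/45 = 0.1392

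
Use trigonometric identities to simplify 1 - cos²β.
1 - cos²β = sin²β (using Pythagorean identity)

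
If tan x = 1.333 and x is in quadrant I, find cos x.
cos x = 0.6001 (using tan²x + 1 = sec²x)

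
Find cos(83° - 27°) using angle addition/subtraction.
cos(83° - 27°) = cos 83° cos 27° + sin 83° sin 27° = 0.5592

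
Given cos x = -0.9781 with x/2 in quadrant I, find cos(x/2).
cos(x/2) = ±√((1 + cos x)/2); positive since x/2 ∈ QI, so cos(x/2) = 0.1046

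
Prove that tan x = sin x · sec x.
RHS = sin x · (1/cos x) = sin x/cos x = tan x = LHS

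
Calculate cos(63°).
cos(63°) = 0.454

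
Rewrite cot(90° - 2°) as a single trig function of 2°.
cot(90° - 2°) = tan(2°)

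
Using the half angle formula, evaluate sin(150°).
sin(150°) = √((1 - cos 300°)/2) = 1/2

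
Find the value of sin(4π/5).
sin(4π/5) = 0.5878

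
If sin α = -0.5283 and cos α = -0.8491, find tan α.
tan α = sin α / cos α = 0.6222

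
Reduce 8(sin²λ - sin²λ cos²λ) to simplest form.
8(sin²λ - sin²λ cos²λ) = 8(sin⁴λ) (using Factoring)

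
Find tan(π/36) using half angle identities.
tan(π/36) = sin π/18 / (1 + cos π/18) = 0.08749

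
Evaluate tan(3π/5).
tan(3π/5) = -3.078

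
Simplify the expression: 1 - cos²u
1 - cos²u = sin²u (using Pythagorean identity)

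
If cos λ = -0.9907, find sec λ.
sec λ = 1/cos λ = -1.009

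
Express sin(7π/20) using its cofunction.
sin(7π/20) = cos(π/2 - 7π/20) = cos(3π/20)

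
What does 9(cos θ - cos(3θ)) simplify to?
9(cos θ - cos(3θ)) = 9(2 sin(2θ) sin θ) (using Sum-to-product)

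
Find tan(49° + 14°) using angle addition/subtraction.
tan(49° + 14°) = (tan 49° + tan 14°)/(1 - tan 49° tan 14°) = 1.963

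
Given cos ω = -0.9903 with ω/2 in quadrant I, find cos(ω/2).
cos(ω/2) = ±√((1 + cos ω)/2); positive since ω/2 ∈ QI, so cos(ω/2) = 0.06964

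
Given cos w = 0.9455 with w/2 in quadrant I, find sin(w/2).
sin(w/2) = ±√((1 - cos w)/2); positive since w/2 ∈ QI, so sin(w/2) = 0.1651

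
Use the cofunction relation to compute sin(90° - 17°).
sin(90° - 17°) = cos(17°) = 0.9563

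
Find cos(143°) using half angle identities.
cos(143°) = -√((1 + cos 286°)/2) = -0.7986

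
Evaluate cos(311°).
cos(311°) = 0.6561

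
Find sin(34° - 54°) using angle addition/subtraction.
sin(34° - 54°) = sin 34° cos 54° - cos 34° sin 54° = -0.342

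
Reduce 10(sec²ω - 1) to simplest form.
10(sec²ω - 1) = 10(tan²ω) (using Pythagorean identity)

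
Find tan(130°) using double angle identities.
tan(130°) = 2 tan 65° / (1 - tan²65°) = -1.192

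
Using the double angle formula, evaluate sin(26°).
sin(26°) = 2 sin 13° cos 13° = 0.4384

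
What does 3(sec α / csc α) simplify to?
3(sec α / csc α) = 3(tan α) (using Reciprocal identities)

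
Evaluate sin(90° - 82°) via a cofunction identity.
sin(90° - 82°) = cos(82°) = 0.1392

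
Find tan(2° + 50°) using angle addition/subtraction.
tan(2° + 50°) = (tan 2° + tan 50°)/(1 - tan 2° tan 50°) = 1.28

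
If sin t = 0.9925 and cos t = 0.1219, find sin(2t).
sin(2t) = 2 sin t cos t = 0.242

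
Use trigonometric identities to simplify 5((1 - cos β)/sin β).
5((1 - cos β)/sin β) = 5(tan(β/2)) (using Half angle)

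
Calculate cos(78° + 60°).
cos(78° + 60°) = cos 78° cos 60° - sin 78° sin 60° = -0.7431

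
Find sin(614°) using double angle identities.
sin(614°) = 2 sin 307° cos 307° = -0.9613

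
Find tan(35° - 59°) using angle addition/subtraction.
tan(35° - 59°) = (tan 35° - tan 59°)/(1 + tan 35° tan 59°) = -0.4452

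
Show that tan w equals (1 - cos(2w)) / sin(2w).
RHS = 2sin²w / (2 sin w cos w) = sin w/cos w = tan w = LHS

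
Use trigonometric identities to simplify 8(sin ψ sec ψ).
8(sin ψ sec ψ) = 8(tan ψ) (using Reciprocal + quotient)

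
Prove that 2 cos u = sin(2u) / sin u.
RHS = 2 sin u cos u / sin u = 2 cos u = LHS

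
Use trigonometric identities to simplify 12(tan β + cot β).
12(tan β + cot β) = 12(sec β csc β) (using Quotient identities)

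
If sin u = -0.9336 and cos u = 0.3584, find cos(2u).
cos(2u) = cos²u - sin²u = -0.7432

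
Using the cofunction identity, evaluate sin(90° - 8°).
sin(90° - 8°) = cos(8°) = 0.9903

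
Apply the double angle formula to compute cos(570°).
cos(570°) = cos²285° - sin²285° = -√3/2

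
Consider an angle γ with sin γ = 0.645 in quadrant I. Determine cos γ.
cos γ = √(1 - sin²γ) = 0.7642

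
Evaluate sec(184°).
sec(184°) = -1.002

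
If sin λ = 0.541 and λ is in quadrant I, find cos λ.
cos λ = 0.841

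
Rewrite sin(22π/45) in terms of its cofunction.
sin(22π/45) = cos(π/2 - 22π/45) = cos(π/90)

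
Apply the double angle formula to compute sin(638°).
sin(638°) = 2 sin 319° cos 319° = -0.9903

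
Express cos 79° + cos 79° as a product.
cos 79° + cos 79° = 2 cos(79°) cos(0°)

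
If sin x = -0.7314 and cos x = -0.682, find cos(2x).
cos(2x) = cos²x - sin²x = -0.06982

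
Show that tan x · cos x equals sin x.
LHS = (sin x/cos x) · cos x = sin x = RHS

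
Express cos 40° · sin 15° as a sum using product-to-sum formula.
cos 40° sin 15° = (1/2)[sin(40°+15°) - sin(40°-15°)]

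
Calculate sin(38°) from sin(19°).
sin(38°) = 2 sin 19° cos 19° = 0.6157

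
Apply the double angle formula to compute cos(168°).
cos(168°) = cos²84° - sin²84° = -0.9781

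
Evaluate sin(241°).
sin(241°) = -0.8746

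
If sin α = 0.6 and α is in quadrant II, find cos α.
cos α = -0.8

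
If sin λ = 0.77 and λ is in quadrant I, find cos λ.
cos λ = 0.638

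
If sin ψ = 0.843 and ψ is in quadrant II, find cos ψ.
cos ψ = -0.5379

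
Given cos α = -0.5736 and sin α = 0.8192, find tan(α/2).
tan(α/2) = sin α / (1 + cos α) = 1.921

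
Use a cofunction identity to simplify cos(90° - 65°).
cos(90° - 65°) = sin(65°)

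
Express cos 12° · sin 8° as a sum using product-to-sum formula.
cos 12° sin 8° = (1/2)[sin(12°+8°) - sin(12°-8°)]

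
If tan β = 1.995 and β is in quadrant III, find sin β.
sin β = -0.894 (using tan²β + 1 = sec²β)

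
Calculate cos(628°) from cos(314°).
cos(628°) = cos²314° - sin²314° = -0.0349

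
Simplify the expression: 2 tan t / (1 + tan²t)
2 tan t / (1 + tan²t) = sin(2t) (using Double angle)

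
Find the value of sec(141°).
sec(141°) = -1.287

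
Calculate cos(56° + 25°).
cos(56° + 25°) = cos 56° cos 25° - sin 56° sin 25° = 0.1564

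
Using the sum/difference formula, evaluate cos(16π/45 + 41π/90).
cos(16π/45 + 41π/90) = cos 16π/45 cos 41π/90 - sin 16π/45 sin 41π/90 = -0.829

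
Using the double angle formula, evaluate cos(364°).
cos(364°) = cos²182° - sin²182° = 0.9976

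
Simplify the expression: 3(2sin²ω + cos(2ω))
3(2sin²ω + cos(2ω)) = 3 (using Double angle)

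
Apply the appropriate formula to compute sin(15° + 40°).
sin(15° + 40°) = sin 15° cos 40° + cos 15° sin 40° = 0.8192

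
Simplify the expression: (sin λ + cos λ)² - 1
(sin λ + cos λ)² - 1 = sin(2λ) (using Pythagorean + double angle)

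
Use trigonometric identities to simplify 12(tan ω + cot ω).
12(tan ω + cot ω) = 12(sec ω csc ω) (using Quotient identities)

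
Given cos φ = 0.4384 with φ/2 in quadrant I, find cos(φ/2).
cos(φ/2) = ±√((1 + cos φ)/2); positive since φ/2 ∈ QI, so cos(φ/2) = 0.8481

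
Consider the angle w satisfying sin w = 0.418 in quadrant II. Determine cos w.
cos w = ±√(1 - sin²w) = -0.9084 (negative in QII)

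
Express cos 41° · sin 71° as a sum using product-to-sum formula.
cos 41° sin 71° = (1/2)[sin(41°+71°) - sin(41°-71°)]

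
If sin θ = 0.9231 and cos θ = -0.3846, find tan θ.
tan θ = sin θ / cos θ = -2.4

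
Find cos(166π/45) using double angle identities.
cos(166π/45) = cos²83π/45 - sin²83π/45 = 0.5592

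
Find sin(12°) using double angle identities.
sin(12°) = 2 sin 6° cos 6° = 0.2079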